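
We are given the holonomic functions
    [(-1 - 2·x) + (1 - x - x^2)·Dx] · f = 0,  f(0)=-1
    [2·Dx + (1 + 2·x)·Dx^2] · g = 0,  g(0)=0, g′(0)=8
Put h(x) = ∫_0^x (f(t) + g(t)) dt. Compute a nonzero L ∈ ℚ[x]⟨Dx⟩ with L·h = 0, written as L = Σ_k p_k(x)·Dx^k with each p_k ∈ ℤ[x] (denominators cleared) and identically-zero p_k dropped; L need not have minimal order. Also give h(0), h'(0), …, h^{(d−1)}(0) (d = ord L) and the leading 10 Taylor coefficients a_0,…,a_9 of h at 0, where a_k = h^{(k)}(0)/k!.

L = (34 + 92·x + 116·x^2 + 48·x^3 + 24·x^4)·Dx^2 + (5 + 60·x + 170·x^2 + 180·x^3 + 100·x^4 + 40·x^5)·Dx^3 + (-3 - 11·x - 5·x^2 + 20·x^3 + 30·x^4 + 24·x^5 + 8·x^6)·Dx^4  (order 4).
h: a_k = 0, -1, 7/2, -10/3, 23/12, -21/5, 44/15, -167/21, 365/56, -18, …
ICs: h(0) = 0, h′(0) = -1, h′′(0) = 7, h′′′(0) = -20.

f: a_k = -1, -1, -2, -3, -5, -8, -13, -21, -34, -55, …
g: a_k = 0, 8, -8, 32/3, -16, 128/5, -128/3, 512/7, -128, 2048/9, …
f+g: L₀ = lclm(L_f,L_g), ord ≤ 1+2.
h=∫₀ˣh₀: take L = L₀·Dx.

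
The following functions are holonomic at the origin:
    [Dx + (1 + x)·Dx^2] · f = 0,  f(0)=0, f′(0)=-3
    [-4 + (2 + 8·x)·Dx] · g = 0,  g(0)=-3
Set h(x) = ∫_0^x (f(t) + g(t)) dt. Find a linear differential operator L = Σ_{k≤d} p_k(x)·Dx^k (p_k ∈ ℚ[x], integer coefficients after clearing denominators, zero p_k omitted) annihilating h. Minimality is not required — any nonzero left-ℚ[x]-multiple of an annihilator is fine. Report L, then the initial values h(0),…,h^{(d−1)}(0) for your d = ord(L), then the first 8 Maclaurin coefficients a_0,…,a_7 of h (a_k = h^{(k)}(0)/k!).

L = (-8 + 4·x)·Dx^2 + (-10 - 8·x + 20·x^2)·Dx^3 + (-1 - 3·x + 6·x^2 + 8·x^3)·Dx^4  (order 4).
h: a_k = 0, -3, -9/2, 5/2, -13/4, 123/20, -141/10, 505/14, …
ICs: h(0) = 0, h′(0) = -3, h′′(0) = -9, h′′′(0) = 15.

f: a_k = 0, -3, 3/2, -1, 3/4, -3/5, 1/2, -3/7, …
g: a_k = -3, -6, 6, -12, 30, -84, 252, -792, …
f+g: L₀ = lclm(L_f,L_g), ord ≤ 2+1.
h=∫h₀ ⇒ L = L₀·Dx.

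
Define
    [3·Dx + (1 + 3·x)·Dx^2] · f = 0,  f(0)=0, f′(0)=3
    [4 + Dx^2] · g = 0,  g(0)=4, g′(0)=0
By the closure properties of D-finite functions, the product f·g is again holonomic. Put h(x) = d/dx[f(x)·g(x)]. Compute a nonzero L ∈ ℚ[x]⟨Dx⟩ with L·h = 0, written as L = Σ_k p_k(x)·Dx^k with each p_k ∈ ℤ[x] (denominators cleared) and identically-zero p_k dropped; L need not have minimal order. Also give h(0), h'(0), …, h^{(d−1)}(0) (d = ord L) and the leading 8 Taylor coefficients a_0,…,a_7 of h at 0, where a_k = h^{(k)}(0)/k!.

f: a_k = 0, 3, -9/2, 9, -81/4, 243/5, -243/2, 2187/7, …
g: a_k = 4, 0, -8, 0, 8/3, 0, -16/45, 0, …
Product ⇒ symmetric product L₀, ord ≤ 4.
Derive L from L₀ (diff closure).
L = (-21880 - 49536·x - 195264·x^2 - 252288·x^3 + 225504·x^4 + 746496·x^5 + 373248·x^6) + (-9384 - 44856·x - 47520·x^2 + 90720·x^3 + 311040·x^4 + 186624·x^5)·Dx + (-6026 - 16344·x - 53892·x^2 - 32832·x^3 + 182736·x^4 + 373248·x^5 + 186624·x^6)·Dx^2 + (-2346 - 11214·x - 11880·x^2 + 22680·x^3 + 77760·x^4 + 46656·x^5)·Dx^3 + (-139 - 990·x - 1269·x^2 + 7560·x^3 + 31590·x^4 + 46656·x^5 + 23328·x^6)·Dx^4  (order 4).
h: a_k = 12, -36, 36, -180, 652, -2016, 92804/15, -94436/5, …
ICs: h(0) = 12, h′(0) = -36, h′′(0) = 72, h′′′(0) = -1080.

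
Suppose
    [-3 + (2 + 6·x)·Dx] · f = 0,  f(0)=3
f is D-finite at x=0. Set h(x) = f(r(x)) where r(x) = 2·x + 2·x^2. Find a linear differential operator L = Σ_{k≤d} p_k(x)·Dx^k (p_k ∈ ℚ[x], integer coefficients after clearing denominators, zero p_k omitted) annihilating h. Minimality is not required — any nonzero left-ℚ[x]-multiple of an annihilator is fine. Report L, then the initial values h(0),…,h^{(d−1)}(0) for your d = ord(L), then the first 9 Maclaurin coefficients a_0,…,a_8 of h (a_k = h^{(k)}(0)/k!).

L = (-3 - 6·x) + (1 + 6·x + 6·x^2)·Dx  (order 1).
h: a_k = 3, 9, -9/2, 27/2, -351/8, 1215/8, -8829/16, 33291/16, -1033479/128, …
ICs: h(0) = 3.

f: a_k = 3, 9/2, -27/8, 81/16, -1215/128, 5103/256, -45927/1024, 216513/2048, -8444007/32768, …
Substitute x→r, Dx→(1/r')Dx; clear ⇒ L₀.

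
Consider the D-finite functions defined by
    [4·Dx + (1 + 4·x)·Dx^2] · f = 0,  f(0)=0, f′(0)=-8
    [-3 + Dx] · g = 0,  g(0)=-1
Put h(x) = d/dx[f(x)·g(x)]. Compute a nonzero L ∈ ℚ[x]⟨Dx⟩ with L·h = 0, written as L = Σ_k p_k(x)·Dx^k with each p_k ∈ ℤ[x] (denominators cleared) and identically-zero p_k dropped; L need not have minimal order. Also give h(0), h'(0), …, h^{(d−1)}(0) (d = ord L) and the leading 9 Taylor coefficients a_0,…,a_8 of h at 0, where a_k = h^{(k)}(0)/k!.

f: a_k = 0, -8, 16, -128/3, 128, -2048/5, 4096/3, -32768/7, 16384, …
g: a_k = -1, -3, -9/2, -9/2, -27/8, -81/40, -81/80, -243/560, -729/4480, …
h₀=f·g: eliminate ⇒ L₀, order ≤ 2·1.
h=h₀': d/dx-closure on L₀ ⇒ L.
L = (51 - 72·x + 432·x^2) + (-14 - 288·x^2)·Dx + (-1 + 8·x + 48·x^2)·Dx^2  (order 2).
h: a_k = 8, 16, 92, -144, 863, -3350, 138043/10, -279988/5, 25385597/112, …
ICs: h(0) = 8, h′(0) = 16.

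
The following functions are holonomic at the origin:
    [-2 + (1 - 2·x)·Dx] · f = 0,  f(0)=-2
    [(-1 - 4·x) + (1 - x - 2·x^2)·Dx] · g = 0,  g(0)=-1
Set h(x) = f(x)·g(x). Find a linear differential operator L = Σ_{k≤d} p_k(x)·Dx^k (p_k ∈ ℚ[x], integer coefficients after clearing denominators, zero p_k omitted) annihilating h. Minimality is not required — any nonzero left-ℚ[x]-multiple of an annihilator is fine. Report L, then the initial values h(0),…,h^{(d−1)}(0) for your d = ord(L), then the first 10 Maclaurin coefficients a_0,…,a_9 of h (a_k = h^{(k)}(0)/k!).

f: a_k = -2, -4, -8, -16, -32, -64, -128, -256, -512, -1024, …
g: a_k = -1, -1, -3, -5, -11, -21, -43, -85, -171, -341, …
f·g: L₀ = L_f ⊗_s L_g, ord ≤ 1·1.
L = (3 + 6·x) + (-1 + x + 2·x^2)·Dx  (order 1).
h: a_k = 2, 6, 18, 46, 114, 270, 626, 1422, 3186, 7054, …
ICs: h(0) = 2.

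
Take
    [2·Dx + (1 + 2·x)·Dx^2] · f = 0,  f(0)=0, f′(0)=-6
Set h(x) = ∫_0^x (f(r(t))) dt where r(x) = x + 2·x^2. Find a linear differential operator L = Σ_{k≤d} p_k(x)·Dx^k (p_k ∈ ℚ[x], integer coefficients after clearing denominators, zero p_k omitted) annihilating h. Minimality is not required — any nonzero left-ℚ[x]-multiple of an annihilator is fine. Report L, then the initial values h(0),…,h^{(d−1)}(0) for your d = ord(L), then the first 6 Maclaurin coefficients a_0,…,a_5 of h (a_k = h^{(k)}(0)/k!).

L = (-2 + 8·x + 16·x^2)·Dx^2 + (1 + 6·x + 12·x^2 + 16·x^3)·Dx^3  (order 3).
h: a_k = 0, 0, -3, -2, 4, -12/5, …
ICs: h(0) = 0, h′(0) = 0, h′′(0) = -6.

f: a_k = 0, -6, 6, -8, 12, -96/5, …
Change of var in L_f (x↦r) gives L₀.
h=∫h₀ ⇒ L = L₀·Dx.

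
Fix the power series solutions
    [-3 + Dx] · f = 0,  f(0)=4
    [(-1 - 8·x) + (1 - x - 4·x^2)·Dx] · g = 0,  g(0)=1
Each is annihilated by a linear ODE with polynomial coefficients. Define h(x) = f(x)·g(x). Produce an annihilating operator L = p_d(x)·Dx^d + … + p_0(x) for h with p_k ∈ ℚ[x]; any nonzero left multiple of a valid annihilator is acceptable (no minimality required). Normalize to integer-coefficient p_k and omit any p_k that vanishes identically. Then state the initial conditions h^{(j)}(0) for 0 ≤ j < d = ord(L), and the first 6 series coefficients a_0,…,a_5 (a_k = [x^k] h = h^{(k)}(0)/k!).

f: a_k = 4, 12, 18, 18, 27/2, 81/10, …
g: a_k = 1, 1, 5, 9, 29, 65, …
f·g: L₀ = L_f ⊗_s L_g, ord ≤ 1·1.
L = (4 + 5·x - 12·x^2) + (-1 + x + 4·x^2)·Dx  (order 1).
h: a_k = 4, 16, 50, 132, 691/2, 4408/5, …
ICs: h(0) = 4.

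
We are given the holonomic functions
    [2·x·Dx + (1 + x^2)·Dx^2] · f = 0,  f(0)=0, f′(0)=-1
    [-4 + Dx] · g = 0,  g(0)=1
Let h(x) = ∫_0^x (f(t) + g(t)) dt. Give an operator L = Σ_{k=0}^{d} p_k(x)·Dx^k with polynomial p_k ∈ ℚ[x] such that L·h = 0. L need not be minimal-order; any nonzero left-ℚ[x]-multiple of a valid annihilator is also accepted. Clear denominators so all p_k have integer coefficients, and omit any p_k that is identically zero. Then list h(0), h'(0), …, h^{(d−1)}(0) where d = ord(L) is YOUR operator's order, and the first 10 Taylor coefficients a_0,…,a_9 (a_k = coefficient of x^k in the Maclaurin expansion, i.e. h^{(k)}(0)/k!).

f: a_k = 0, -1, 0, 1/3, 0, -1/5, 0, 1/7, 0, -1/9, …
g: a_k = 1, 4, 8, 32/3, 32/3, 128/15, 256/45, 1024/315, 512/315, 2048/2835, …
f+g: L₀ = lclm(L_f,L_g), ord ≤ 2+1.
h=∫₀ˣh₀: take L = L₀·Dx.
L = (4 - 16·x - 12·x^2 - 16·x^3)·Dx^2 + (-9 - 13·x^2 - 8·x^4)·Dx^3 + (2 + x + 4·x^2 + x^3 + 2·x^4)·Dx^4  (order 4).
h: a_k = 0, 1, 3/2, 8/3, 11/4, 32/15, 25/18, 256/315, 1069/2520, 512/2835, …
ICs: h(0) = 0, h′(0) = 1, h′′(0) = 3, h′′′(0) = 16.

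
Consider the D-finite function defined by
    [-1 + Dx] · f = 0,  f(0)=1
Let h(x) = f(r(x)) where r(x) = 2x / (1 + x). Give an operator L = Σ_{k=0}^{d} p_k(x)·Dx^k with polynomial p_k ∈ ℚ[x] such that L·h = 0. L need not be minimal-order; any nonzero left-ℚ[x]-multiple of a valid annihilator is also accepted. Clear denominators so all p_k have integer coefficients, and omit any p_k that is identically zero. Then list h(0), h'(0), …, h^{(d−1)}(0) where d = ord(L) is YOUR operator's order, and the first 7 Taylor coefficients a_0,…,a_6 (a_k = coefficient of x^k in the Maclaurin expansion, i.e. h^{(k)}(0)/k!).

L = -2 + (1 + 2·x + x^2)·Dx  (order 1).
h: a_k = 1, 2, 0, -2/3, 2/3, -2/5, 4/45, …
ICs: h(0) = 1.

f: a_k = 1, 1, 1/2, 1/6, 1/24, 1/120, 1/720, …
Change of var in L_f (x↦r) gives L₀.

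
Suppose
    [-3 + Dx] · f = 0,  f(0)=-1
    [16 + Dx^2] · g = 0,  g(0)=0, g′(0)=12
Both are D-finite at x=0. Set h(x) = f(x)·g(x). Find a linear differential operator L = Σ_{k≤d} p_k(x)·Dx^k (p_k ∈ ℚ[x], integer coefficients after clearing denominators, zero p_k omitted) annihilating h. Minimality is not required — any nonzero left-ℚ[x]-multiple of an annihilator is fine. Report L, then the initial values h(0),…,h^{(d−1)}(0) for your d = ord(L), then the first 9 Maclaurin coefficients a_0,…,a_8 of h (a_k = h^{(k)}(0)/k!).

f: a_k = -1, -3, -9/2, -9/2, -27/8, -81/40, -81/80, -243/560, -729/4480, …
g: a_k = 0, 12, 0, -32, 0, 128/5, 0, -1024/105, 0, …
Product ⇒ symmetric product L₀, ord ≤ 2.
L = 25 - 6·Dx + Dx^2  (order 2).
h: a_k = 0, -12, -36, -22, 42, 779/10, 429/10, -4031/420, -527/20, …
ICs: h(0) = 0, h′(0) = -12.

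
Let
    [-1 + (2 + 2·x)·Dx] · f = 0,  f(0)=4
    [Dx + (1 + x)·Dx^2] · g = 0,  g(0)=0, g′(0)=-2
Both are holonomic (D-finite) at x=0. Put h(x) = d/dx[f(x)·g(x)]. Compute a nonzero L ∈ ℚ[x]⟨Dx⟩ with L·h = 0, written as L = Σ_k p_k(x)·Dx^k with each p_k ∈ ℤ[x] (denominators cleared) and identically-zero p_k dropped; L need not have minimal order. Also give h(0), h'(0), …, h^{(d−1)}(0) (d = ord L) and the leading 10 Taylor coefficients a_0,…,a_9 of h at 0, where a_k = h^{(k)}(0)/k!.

f: a_k = 4, 2, -1/2, 1/4, -5/32, 7/64, -21/256, 33/512, -429/8192, 715/16384, …
g: a_k = 0, -2, 1, -2/3, 1/2, -2/5, 1/3, -2/7, 1/4, -2/9, …
f·g: L₀ = L_f ⊗_s L_g, ord ≤ 1·2.
h₀' ⇒ L via d/dx closure of L₀.
L = 1 + (8 + 8·x)·Dx + (4 + 8·x + 4·x^2)·Dx^2  (order 2).
h: a_k = -8, 0, 1, -4/3, 71/48, -31/20, 3043/1920, -2689/1680, 46027/28672, -51719/32256, …
ICs: h(0) = -8, h′(0) = 0.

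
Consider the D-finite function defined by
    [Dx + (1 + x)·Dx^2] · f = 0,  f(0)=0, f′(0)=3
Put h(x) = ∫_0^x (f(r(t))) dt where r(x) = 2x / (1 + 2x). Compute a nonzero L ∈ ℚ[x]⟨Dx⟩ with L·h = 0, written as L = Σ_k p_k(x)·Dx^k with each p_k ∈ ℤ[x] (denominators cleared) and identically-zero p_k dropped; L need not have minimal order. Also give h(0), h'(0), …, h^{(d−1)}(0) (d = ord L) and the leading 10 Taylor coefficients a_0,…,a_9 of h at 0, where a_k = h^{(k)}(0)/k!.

L = (6 + 16·x)·Dx^2 + (1 + 6·x + 8·x^2)·Dx^3  (order 3).
h: a_k = 0, 0, 3, -6, 14, -36, 496/5, -288, 6096/7, -2720, …
ICs: h(0) = 0, h′(0) = 0, h′′(0) = 6.

f: a_k = 0, 3, -3/2, 1, -3/4, 3/5, -1/2, 3/7, -3/8, 1/3, …
L₀ from L_f via x↦r, Dx↦r'^{-1}Dx.
Integrate: L := L₀·Dx.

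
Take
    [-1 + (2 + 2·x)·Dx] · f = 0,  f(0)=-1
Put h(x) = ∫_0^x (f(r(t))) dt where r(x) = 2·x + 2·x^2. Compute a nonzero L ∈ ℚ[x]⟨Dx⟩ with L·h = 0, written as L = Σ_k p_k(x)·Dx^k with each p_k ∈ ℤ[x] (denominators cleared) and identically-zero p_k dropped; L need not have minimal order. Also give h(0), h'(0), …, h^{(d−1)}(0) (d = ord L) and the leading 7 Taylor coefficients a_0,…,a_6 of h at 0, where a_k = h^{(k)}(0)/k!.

f: a_k = -1, -1/2, 1/8, -1/16, 5/128, -7/256, 21/1024, …
f∘r: x↦r, Dx↦Dx/r' in L_f ⇒ L₀.
Integrate: L := L₀·Dx.
L = (-1 - 2·x)·Dx + (1 + 2·x + 2·x^2)·Dx^2  (order 2).
h: a_k = 0, -1, -1/2, -1/6, 1/8, -3/40, 1/48, …
ICs: h(0) = 0, h′(0) = -1.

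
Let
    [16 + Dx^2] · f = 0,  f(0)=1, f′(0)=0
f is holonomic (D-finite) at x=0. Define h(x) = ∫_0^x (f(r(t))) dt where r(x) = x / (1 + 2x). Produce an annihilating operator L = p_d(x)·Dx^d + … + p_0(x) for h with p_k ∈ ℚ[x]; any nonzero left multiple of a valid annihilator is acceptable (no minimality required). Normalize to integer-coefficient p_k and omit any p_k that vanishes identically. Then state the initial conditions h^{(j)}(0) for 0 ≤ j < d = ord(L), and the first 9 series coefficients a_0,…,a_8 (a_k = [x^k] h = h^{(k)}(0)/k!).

L = 16·Dx + (4 + 24·x + 48·x^2 + 32·x^3)·Dx^2 + (1 + 8·x + 24·x^2 + 32·x^3 + 16·x^4)·Dx^3  (order 3).
h: a_k = 0, 1, 0, -8/3, 8, -256/15, 256/9, -1408/45, -64/5, …
ICs: h(0) = 0, h′(0) = 1, h′′(0) = 0.

f: a_k = 1, 0, -8, 0, 32/3, 0, -256/45, 0, 512/315, …
L₀ from L_f via x↦r, Dx↦r'^{-1}Dx.
h=∫h₀ ⇒ L = L₀·Dx.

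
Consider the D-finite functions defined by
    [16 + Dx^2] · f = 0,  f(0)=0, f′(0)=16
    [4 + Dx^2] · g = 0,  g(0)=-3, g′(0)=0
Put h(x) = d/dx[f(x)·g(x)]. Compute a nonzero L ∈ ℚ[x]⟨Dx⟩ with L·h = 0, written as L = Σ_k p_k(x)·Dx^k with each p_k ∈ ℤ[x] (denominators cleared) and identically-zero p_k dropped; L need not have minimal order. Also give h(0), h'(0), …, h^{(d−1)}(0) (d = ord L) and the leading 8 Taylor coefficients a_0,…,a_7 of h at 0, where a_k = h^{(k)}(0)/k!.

L = 144 + 40·Dx^2 + Dx^4  (order 4).
h: a_k = -48, 0, 672, 0, -1952, 0, 35008/15, 0, …
ICs: h(0) = -48, h′(0) = 0, h′′(0) = 1344, h′′′(0) = 0.

f: a_k = 0, 16, 0, -128/3, 0, 512/15, 0, -4096/315, …
g: a_k = -3, 0, 6, 0, -2, 0, 4/15, 0, …
f·g: L₀ = L_f ⊗_s L_g, ord ≤ 2·2.
h₀' ⇒ L via d/dx closure of L₀.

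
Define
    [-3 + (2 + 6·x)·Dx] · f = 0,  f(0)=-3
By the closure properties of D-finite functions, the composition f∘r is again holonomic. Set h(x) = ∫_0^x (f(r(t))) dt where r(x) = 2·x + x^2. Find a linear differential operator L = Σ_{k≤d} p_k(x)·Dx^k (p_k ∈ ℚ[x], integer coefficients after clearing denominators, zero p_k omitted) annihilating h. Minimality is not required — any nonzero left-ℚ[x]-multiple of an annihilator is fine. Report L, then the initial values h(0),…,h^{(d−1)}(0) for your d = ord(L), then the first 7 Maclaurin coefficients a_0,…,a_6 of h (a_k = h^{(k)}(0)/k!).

L = (-3 - 3·x)·Dx + (1 + 6·x + 3·x^2)·Dx^2  (order 2).
h: a_k = 0, -3, -9/2, 3, -27/4, 189/10, -243/4, …
ICs: h(0) = 0, h′(0) = -3.

f: a_k = -3, -9/2, 27/8, -81/16, 1215/128, -5103/256, 45927/1024, …
f∘r: x↦r, Dx↦Dx/r' in L_f ⇒ L₀.
∫: right-multiply L₀ by Dx.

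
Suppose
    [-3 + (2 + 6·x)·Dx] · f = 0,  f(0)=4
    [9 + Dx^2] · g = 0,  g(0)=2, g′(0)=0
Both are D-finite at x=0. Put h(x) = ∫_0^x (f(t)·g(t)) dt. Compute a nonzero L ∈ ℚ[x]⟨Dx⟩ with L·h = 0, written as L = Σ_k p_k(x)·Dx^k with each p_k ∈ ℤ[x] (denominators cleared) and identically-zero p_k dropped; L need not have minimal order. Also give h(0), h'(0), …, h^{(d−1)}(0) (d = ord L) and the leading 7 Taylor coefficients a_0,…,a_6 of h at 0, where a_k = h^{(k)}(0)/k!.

f: a_k = 4, 6, -9/2, 27/4, -405/32, 1701/64, -15309/256, …
g: a_k = 2, 0, -9, 0, 27/4, 0, -81/40, …
f·g: L₀ = L_f ⊗_s L_g, ord ≤ 1·2.
Integrate: L := L₀·Dx.
L = (63 + 216·x + 324·x^2)·Dx + (-12 - 36·x)·Dx^2 + (4 + 24·x + 36·x^2)·Dx^3  (order 3).
h: a_k = 0, 8, 6, -15, -81/8, 135/16, 351/64, …
ICs: h(0) = 0, h′(0) = 8, h′′(0) = 12.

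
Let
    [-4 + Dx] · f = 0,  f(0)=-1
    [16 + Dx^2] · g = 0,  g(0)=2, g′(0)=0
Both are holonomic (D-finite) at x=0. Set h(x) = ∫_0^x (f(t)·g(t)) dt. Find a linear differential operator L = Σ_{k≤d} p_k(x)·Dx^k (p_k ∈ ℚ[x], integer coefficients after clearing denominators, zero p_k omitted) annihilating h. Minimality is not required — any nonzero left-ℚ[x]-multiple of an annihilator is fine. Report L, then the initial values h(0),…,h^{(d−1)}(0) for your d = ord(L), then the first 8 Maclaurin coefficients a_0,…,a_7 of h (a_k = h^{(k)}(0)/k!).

L = 32·Dx - 8·Dx^2 + Dx^3  (order 3).
h: a_k = 0, -2, -4, 0, 32/3, 256/15, 512/45, 0, …
ICs: h(0) = 0, h′(0) = -2, h′′(0) = -8.

f: a_k = -1, -4, -8, -32/3, -32/3, -128/15, -256/45, -1024/315, …
g: a_k = 2, 0, -16, 0, 64/3, 0, -512/45, 0, …
Sym-product of L_f,L_g gives L₀ (≤ ord 2).
Integrate: L := L₀·Dx.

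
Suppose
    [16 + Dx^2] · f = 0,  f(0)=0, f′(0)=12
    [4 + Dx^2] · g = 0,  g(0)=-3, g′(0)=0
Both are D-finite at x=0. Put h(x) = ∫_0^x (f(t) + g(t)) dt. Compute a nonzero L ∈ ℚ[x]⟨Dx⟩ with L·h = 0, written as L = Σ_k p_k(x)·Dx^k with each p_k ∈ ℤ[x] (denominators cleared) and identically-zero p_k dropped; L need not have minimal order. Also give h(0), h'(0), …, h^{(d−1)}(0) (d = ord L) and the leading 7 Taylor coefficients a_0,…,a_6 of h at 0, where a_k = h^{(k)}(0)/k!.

f: a_k = 0, 12, 0, -32, 0, 128/5, 0, …
g: a_k = -3, 0, 6, 0, -2, 0, 4/15, …
Weyl lclm of L_f,L_g ⇒ L₀ (ord ≤ 4).
∫: right-multiply L₀ by Dx.
L = 64·Dx + 20·Dx^3 + Dx^5  (order 5).
h: a_k = 0, -3, 6, 2, -8, -2/5, 64/15, …
ICs: h(0) = 0, h′(0) = -3, h′′(0) = 12, h′′′(0) = 12, h′′′′(0) = -192.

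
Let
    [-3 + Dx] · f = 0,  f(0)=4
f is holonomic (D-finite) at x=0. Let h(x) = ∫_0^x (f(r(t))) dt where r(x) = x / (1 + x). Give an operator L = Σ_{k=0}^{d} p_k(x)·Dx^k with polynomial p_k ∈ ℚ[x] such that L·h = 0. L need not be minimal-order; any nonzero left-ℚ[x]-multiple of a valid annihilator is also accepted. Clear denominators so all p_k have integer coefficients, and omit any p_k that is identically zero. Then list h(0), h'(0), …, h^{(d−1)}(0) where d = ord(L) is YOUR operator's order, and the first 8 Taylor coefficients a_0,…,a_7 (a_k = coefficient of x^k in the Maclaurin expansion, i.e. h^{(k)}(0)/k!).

L = -3·Dx + (1 + 2·x + x^2)·Dx^2  (order 2).
h: a_k = 0, 4, 6, 2, -3/2, 3/10, 7/20, -69/140, …
ICs: h(0) = 0, h′(0) = 4.

f: a_k = 4, 12, 18, 18, 27/2, 81/10, 81/20, 243/140, …
Change of var in L_f (x↦r) gives L₀.
∫: right-multiply L₀ by Dx.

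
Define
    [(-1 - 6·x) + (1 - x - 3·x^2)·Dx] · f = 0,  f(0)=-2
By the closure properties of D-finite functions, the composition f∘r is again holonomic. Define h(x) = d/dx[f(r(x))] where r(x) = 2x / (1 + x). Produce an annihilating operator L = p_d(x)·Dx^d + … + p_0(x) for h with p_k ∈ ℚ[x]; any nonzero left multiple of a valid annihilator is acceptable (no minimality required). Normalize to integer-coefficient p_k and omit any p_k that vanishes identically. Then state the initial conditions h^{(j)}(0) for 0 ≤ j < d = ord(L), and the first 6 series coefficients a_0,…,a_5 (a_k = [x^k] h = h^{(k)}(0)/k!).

f: a_k = -2, -2, -8, -14, -38, -80, …
f∘r: x↦r, Dx↦Dx/r' in L_f ⇒ L₀.
h=h₀': d/dx-closure on L₀ ⇒ L.
L = (14 + 78·x + 546·x^2 + 338·x^3) + (-1 - 14·x + 182·x^3 + 169·x^4)·Dx  (order 1).
h: a_k = -4, -56, -156, -1456, -3380, -28392, …
ICs: h(0) = -4.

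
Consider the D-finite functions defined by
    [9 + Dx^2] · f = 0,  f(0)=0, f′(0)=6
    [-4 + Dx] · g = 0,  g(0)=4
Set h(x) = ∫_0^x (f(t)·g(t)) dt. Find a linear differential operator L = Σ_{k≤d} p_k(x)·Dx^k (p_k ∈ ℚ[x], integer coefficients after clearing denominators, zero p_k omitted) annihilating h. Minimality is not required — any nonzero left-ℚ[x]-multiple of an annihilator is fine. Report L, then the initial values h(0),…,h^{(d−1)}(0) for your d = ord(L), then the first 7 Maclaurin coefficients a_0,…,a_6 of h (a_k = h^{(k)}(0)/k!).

L = 25·Dx - 8·Dx^2 + Dx^3  (order 3).
h: a_k = 0, 0, 12, 32, 39, 112/5, -79/30, …
ICs: h(0) = 0, h′(0) = 0, h′′(0) = 24.

f: a_k = 0, 6, 0, -9, 0, 81/20, 0, …
g: a_k = 4, 16, 32, 128/3, 128/3, 512/15, 1024/45, …
h₀=f·g: eliminate ⇒ L₀, order ≤ 2·1.
h=∫₀ˣh₀: take L = L₀·Dx.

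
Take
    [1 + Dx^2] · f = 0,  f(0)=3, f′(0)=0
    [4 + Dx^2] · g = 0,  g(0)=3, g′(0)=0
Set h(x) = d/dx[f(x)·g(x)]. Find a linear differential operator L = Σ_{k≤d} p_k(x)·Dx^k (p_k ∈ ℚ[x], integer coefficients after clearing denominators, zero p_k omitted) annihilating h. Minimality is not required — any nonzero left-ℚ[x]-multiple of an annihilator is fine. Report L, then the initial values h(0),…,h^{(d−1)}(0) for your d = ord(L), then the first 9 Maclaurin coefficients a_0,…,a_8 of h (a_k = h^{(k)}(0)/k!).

f: a_k = 3, 0, -3/2, 0, 1/8, 0, -1/240, 0, 1/13440, …
g: a_k = 3, 0, -6, 0, 2, 0, -4/15, 0, 2/105, …
Sym-product of L_f,L_g gives L₀ (≤ ord 4).
h=h₀': d/dx-closure on L₀ ⇒ L.
L = 9 + 10·Dx^2 + Dx^4  (order 4).
h: a_k = 0, -45, 0, 123/2, 0, -219/8, 0, 3281/560, 0, …
ICs: h(0) = 0, h′(0) = -45, h′′(0) = 0, h′′′(0) = 369.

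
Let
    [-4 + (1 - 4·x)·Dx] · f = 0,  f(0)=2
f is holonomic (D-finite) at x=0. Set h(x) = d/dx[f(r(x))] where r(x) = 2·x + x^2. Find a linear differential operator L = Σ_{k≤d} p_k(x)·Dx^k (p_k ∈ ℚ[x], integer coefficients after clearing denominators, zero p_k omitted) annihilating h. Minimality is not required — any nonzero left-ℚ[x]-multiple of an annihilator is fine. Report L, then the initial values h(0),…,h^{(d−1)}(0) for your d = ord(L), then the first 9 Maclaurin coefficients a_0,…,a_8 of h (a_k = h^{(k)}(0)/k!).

L = (17 + 24·x + 12·x^2) + (-1 + 7·x + 12·x^2 + 4·x^3)·Dx  (order 1).
h: a_k = 16, 272, 3456, 39040, 413440, 4203264, 41545728, 402264064, 3834040320, …
ICs: h(0) = 16.

f: a_k = 2, 8, 32, 128, 512, 2048, 8192, 32768, 131072, …
Change of var in L_f (x↦r) gives L₀.
Derive L from L₀ (diff closure).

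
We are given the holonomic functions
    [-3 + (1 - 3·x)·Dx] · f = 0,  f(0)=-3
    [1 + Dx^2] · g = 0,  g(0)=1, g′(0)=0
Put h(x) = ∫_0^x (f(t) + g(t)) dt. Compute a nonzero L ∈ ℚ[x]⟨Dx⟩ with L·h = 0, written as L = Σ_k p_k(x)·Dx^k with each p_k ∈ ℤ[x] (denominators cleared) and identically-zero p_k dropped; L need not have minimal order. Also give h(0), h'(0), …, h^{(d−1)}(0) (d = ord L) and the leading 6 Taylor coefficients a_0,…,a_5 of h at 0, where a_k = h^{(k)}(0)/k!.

L = (165 - 18·x + 27·x^2)·Dx + (-19 + 63·x - 27·x^2 + 27·x^3)·Dx^2 + (165 - 18·x + 27·x^2)·Dx^3 + (-19 + 63·x - 27·x^2 + 27·x^3)·Dx^4  (order 4).
h: a_k = 0, -2, -9/2, -55/6, -81/4, -5831/120, …
ICs: h(0) = 0, h′(0) = -2, h′′(0) = -9, h′′′(0) = -55.

f: a_k = -3, -9, -27, -81, -243, -729, …
g: a_k = 1, 0, -1/2, 0, 1/24, 0, …
L₀ := lclm(L_f,L_g); ord L₀ ≤ 1+2.
h=∫₀ˣh₀: take L = L₀·Dx.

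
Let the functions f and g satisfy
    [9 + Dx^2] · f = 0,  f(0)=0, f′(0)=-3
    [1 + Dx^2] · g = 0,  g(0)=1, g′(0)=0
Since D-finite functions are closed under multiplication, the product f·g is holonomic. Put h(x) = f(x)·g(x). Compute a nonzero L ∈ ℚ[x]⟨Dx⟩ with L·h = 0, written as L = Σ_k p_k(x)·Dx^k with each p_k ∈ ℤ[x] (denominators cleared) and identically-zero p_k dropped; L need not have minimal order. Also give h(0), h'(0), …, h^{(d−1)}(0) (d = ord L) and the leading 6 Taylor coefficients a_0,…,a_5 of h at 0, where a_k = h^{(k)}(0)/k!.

f: a_k = 0, -3, 0, 9/2, 0, -81/40, …
g: a_k = 1, 0, -1/2, 0, 1/24, 0, …
f·g: L₀ = L_f ⊗_s L_g, ord ≤ 2·2.
L = 64 + 20·Dx^2 + Dx^4  (order 4).
h: a_k = 0, -3, 0, 6, 0, -22/5, …
ICs: h(0) = 0, h′(0) = -3, h′′(0) = 0, h′′′(0) = 36.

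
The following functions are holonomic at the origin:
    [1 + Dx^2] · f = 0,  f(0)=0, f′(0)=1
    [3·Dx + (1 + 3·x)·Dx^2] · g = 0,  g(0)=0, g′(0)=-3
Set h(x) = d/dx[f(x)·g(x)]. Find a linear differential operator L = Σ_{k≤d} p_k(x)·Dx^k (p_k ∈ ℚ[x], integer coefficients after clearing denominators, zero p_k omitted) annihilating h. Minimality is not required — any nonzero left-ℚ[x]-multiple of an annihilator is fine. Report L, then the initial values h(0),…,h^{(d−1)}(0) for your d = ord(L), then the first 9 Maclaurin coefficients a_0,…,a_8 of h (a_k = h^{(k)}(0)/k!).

f: a_k = 0, 1, 0, -1/6, 0, 1/120, 0, -1/5040, 0, …
g: a_k = 0, -3, 9/2, -9, 81/4, -243/5, 243/2, -2187/7, 6561/8, …
L₀ := L_f ⊗_s L_g (sym. prod.), ord ≤ 4.
h=h₀': d/dx-closure on L₀ ⇒ L.
L = (-8897 - 1764·x - 7722·x^2 - 14364·x^3 - 7533·x^4 + 5832·x^5 + 2916·x^6) + (-3432 - 13248·x - 12420·x^2 - 8100·x^3 + 9720·x^4 + 5832·x^5)·Dx + (-9100 - 3204·x - 11070·x^2 - 17064·x^3 - 6318·x^4 + 11664·x^5 + 5832·x^6)·Dx^2 + (-3432 - 13248·x - 12420·x^2 - 8100·x^3 + 9720·x^4 + 5832·x^5)·Dx^3 + (-203 - 1440·x - 3348·x^2 - 2700·x^3 + 1215·x^4 + 5832·x^5 + 2916·x^6)·Dx^4  (order 4).
h: a_k = 0, -6, 27/2, -34, 195/2, -1131/4, 66171/80, -511397/210, 504027/70, …
ICs: h(0) = 0, h′(0) = -6, h′′(0) = 27, h′′′(0) = -204.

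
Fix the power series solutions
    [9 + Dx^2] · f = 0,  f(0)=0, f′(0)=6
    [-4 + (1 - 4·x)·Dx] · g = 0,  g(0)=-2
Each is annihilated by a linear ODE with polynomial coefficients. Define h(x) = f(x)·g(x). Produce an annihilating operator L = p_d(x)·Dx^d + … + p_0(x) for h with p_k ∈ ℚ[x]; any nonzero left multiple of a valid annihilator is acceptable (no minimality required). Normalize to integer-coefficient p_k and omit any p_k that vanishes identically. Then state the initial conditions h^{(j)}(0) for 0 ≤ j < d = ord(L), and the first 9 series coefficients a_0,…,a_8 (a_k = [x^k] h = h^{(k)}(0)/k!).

L = (-9 + 36·x) + 8·Dx + (-1 + 4·x)·Dx^2  (order 2).
h: a_k = 0, -12, -48, -174, -696, -27921/10, -55842/5, -6254061/140, -6254061/35, …
ICs: h(0) = 0, h′(0) = -12.

f: a_k = 0, 6, 0, -9, 0, 81/20, 0, -243/280, 0, …
g: a_k = -2, -8, -32, -128, -512, -2048, -8192, -32768, -131072, …
Product ⇒ symmetric product L₀, ord ≤ 2.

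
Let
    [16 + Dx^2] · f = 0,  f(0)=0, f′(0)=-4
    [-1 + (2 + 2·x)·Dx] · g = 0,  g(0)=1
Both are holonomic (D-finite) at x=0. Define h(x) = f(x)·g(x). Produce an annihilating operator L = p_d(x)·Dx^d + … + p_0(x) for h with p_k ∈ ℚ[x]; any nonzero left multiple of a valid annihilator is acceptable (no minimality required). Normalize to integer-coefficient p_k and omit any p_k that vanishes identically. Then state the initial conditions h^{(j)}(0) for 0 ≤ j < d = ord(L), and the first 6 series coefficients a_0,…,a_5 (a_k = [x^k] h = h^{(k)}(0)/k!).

f: a_k = 0, -4, 0, 32/3, 0, -128/15, …
g: a_k = 1, 1/2, -1/8, 1/16, -5/128, 7/256, …
Sym-product of L_f,L_g gives L₀ (≤ ord 2).
L = (67 + 128·x + 64·x^2) + (-4 - 4·x)·Dx + (4 + 8·x + 4·x^2)·Dx^2  (order 2).
h: a_k = 0, -4, -2, 67/6, 61/12, -4661/480, …
ICs: h(0) = 0, h′(0) = -4.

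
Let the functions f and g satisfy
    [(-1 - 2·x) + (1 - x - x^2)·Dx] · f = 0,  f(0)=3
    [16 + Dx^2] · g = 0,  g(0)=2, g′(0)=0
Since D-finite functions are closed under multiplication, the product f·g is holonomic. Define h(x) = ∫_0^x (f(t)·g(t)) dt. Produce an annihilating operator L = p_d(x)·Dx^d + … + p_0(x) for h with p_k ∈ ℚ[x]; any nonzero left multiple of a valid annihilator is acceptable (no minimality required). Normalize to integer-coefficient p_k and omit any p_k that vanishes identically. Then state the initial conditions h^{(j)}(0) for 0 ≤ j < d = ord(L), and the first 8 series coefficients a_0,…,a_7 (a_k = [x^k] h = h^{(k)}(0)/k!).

f: a_k = 3, 3, 6, 9, 15, 24, 39, 63, …
g: a_k = 2, 0, -16, 0, 64/3, 0, -512/45, 0, …
Product ⇒ symmetric product L₀, ord ≤ 2.
Integrate: L := L₀·Dx.
L = (-14 + 16·x + 16·x^2)·Dx + (2 + 4·x)·Dx^2 + (-1 + x + x^2)·Dx^3  (order 3).
h: a_k = 0, 6, 3, -12, -15/2, -2/5, -16/3, -146/15, …
ICs: h(0) = 0, h′(0) = 6, h′′(0) = 6.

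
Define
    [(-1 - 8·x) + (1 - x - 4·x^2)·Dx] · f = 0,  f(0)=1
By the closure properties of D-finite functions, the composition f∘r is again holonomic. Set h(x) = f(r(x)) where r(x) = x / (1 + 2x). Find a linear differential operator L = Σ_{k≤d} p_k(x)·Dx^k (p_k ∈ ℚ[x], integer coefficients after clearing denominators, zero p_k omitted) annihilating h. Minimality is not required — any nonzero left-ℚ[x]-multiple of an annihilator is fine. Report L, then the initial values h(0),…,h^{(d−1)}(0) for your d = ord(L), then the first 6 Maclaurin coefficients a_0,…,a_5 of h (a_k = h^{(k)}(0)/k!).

L = (1 + 10·x) + (-1 - 5·x - 4·x^2 + 4·x^3)·Dx  (order 1).
h: a_k = 1, 1, 3, -7, 27, -95, …
ICs: h(0) = 1.

f: a_k = 1, 1, 5, 9, 29, 65, …
L₀ from L_f via x↦r, Dx↦r'^{-1}Dx.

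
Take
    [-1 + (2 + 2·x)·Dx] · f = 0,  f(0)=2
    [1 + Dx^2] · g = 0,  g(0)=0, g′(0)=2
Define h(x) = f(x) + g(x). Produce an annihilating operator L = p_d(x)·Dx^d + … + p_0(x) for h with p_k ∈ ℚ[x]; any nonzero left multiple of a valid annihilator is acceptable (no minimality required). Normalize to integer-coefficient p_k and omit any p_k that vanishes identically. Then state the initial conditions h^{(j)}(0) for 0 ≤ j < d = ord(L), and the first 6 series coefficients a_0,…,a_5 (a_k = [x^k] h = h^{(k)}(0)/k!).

f: a_k = 2, 1, -1/4, 1/8, -5/64, 7/128, …
g: a_k = 0, 2, 0, -1/3, 0, 1/60, …
h₀=f+g: left-lcm gives L₀, ord ≤ 3.
L = (-7 - 8·x - 4·x^2) + (6 + 22·x + 24·x^2 + 8·x^3)·Dx + (-7 - 8·x - 4·x^2)·Dx^2 + (6 + 22·x + 24·x^2 + 8·x^3)·Dx^3  (order 3).
h: a_k = 2, 3, -1/4, -5/24, -5/64, 137/1920, …
ICs: h(0) = 2, h′(0) = 3, h′′(0) = -1/2.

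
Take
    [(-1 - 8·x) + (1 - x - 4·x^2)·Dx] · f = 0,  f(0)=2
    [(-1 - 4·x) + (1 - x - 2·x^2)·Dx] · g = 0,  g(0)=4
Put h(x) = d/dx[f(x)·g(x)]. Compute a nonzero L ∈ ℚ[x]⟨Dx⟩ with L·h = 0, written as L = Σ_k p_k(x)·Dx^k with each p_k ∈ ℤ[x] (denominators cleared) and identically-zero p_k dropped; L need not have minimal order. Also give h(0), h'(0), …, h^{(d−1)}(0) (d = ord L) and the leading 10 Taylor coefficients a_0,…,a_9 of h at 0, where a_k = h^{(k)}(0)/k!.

f: a_k = 2, 2, 10, 18, 58, 130, 362, 882, 2330, 5858, …
g: a_k = 4, 4, 12, 20, 44, 84, 172, 340, 684, 1364, …
h₀=f·g: eliminate ⇒ L₀, order ≤ 1·1.
Derive L from L₀ (diff closure).
L = (9 + 12·x - 9·x^2 - 272·x^3 - 144·x^4 + 720·x^5 + 640·x^6) + (-1 - 3·x + 24·x^2 + 17·x^3 - 115·x^4 - 66·x^5 + 168·x^6 + 128·x^7)·Dx  (order 1).
h: a_k = 16, 144, 528, 2208, 7120, 23856, 72464, 220992, 645840, 1877200, …
ICs: h(0) = 16.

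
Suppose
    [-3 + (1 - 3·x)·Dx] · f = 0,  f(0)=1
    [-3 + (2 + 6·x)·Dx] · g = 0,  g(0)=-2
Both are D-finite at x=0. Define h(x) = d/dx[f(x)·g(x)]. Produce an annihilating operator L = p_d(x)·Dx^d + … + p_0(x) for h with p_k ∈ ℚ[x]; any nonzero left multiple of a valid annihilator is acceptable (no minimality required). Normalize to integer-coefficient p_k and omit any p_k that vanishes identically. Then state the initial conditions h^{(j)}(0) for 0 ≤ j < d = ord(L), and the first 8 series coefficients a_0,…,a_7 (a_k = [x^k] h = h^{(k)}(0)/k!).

L = (11 + 54·x + 27·x^2) + (-2 - 2·x + 18·x^2 + 18·x^3)·Dx  (order 1).
h: a_k = -9, -99/2, -1863/8, -14499/16, -443475/128, -3147093/256, -44564499/1024, -302770467/2048, …
ICs: h(0) = -9.

f: a_k = 1, 3, 9, 27, 81, 243, 729, 2187, …
g: a_k = -2, -3, 9/4, -27/8, 405/64, -1701/128, 15309/512, -72171/1024, …
f·g: L₀ = L_f ⊗_s L_g, ord ≤ 1·1.
h=h₀': d/dx-closure on L₀ ⇒ L.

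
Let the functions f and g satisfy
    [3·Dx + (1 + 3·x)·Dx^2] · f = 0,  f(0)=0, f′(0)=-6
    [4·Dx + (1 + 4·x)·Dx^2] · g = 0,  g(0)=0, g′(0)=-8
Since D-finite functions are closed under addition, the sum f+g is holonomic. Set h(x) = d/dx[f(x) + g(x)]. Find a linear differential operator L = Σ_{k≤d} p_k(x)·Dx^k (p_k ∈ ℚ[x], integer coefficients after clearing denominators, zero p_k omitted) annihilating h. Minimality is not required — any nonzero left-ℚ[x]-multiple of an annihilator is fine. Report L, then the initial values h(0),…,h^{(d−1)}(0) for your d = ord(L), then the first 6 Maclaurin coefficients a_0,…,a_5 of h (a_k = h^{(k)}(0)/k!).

f: a_k = 0, -6, 9, -18, 81/2, -486/5, …
g: a_k = 0, -8, 16, -128/3, 128, -2048/5, …
Sum ⇒ L₀ = lclm(L_f,L_g) in ℚ(x)⟨Dx⟩.
Differentiate: ansatz ord ≤ ord L₀ ⇒ L.
L = 24 + (14 + 48·x)·Dx + (1 + 7·x + 12·x^2)·Dx^2  (order 2).
h: a_k = -14, 50, -182, 674, -2534, 9650, …
ICs: h(0) = -14, h′(0) = 50.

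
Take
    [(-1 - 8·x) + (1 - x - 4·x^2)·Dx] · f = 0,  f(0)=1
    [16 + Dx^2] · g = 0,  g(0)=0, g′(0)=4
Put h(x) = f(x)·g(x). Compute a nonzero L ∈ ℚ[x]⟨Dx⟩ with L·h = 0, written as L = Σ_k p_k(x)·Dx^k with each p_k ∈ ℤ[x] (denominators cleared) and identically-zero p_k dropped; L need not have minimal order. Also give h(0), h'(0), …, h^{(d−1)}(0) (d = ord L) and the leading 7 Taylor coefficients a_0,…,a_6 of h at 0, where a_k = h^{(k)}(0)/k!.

L = (-8 + 16·x + 64·x^2) + (2 + 16·x)·Dx + (-1 + x + 4·x^2)·Dx^2  (order 2).
h: a_k = 0, 4, 4, 28/3, 76/3, 356/5, 2588/15, …
ICs: h(0) = 0, h′(0) = 4.

f: a_k = 1, 1, 5, 9, 29, 65, 181, …
g: a_k = 0, 4, 0, -32/3, 0, 128/15, 0, …
L₀ := L_f ⊗_s L_g (sym. prod.), ord ≤ 2.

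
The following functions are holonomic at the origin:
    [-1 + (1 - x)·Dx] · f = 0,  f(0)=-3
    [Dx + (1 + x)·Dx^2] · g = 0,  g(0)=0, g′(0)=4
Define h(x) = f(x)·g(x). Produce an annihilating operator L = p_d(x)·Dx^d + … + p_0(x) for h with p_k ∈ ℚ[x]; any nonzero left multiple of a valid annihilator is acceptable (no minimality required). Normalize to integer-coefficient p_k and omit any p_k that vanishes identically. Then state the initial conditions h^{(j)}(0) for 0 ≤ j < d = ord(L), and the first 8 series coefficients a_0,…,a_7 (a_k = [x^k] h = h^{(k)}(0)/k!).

L = 1 + (1 + 3·x)·Dx + (-1 + x^2)·Dx^2  (order 2).
h: a_k = 0, -12, -6, -10, -7, -47/5, -37/5, -319/35, …
ICs: h(0) = 0, h′(0) = -12.

f: a_k = -3, -3, -3, -3, -3, -3, -3, -3, …
g: a_k = 0, 4, -2, 4/3, -1, 4/5, -2/3, 4/7, …
L₀ := L_f ⊗_s L_g (sym. prod.), ord ≤ 2.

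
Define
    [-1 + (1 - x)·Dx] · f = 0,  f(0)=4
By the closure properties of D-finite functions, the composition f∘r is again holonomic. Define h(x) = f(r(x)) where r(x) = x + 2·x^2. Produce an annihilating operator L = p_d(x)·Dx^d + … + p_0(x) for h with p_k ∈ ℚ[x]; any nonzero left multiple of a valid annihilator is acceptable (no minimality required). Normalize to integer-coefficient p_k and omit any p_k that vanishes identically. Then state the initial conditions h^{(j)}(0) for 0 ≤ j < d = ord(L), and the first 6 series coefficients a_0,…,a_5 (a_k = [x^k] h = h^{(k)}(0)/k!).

L = (1 + 4·x) + (-1 + x + 2·x^2)·Dx  (order 1).
h: a_k = 4, 4, 12, 20, 44, 84, …
ICs: h(0) = 4.

f: a_k = 4, 4, 4, 4, 4, 4, …
h₀=f(r): pull back L_f along r ⇒ L₀.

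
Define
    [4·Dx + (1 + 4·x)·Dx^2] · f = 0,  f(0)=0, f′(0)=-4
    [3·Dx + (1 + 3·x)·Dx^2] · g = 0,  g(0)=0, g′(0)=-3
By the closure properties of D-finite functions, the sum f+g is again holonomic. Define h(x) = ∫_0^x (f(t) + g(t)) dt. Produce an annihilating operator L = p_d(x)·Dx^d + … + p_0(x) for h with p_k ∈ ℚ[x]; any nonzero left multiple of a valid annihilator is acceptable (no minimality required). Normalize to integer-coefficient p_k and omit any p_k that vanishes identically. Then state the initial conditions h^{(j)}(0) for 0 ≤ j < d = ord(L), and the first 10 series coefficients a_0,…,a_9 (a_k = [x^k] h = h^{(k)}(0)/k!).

f: a_k = 0, -4, 8, -64/3, 64, -1024/5, 2048/3, -16384/7, 8192, -262144/9, …
g: a_k = 0, -3, 9/2, -9, 81/4, -243/5, 243/2, -2187/7, 6561/8, -2187, …
Weyl lclm of L_f,L_g ⇒ L₀ (ord ≤ 4).
∫: right-multiply L₀ by Dx.
L = 24·Dx^2 + (14 + 48·x)·Dx^3 + (1 + 7·x + 12·x^2)·Dx^4  (order 4).
h: a_k = 0, 0, -7/2, 25/6, -91/12, 337/20, -1267/30, 4825/42, -2653/8, 72097/72, …
ICs: h(0) = 0, h′(0) = 0, h′′(0) = -7, h′′′(0) = 25.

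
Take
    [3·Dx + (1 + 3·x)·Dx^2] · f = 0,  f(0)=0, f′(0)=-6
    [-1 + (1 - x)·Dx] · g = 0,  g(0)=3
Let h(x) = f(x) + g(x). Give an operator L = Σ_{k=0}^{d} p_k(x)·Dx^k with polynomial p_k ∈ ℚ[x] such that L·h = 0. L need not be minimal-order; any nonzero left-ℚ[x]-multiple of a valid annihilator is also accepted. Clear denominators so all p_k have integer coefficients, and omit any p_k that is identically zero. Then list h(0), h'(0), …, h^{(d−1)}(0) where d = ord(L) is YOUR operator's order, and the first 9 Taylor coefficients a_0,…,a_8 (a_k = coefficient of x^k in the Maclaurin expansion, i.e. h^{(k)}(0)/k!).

L = (-54 - 18·x)·Dx + (12 - 72·x - 36·x^2)·Dx^2 + (5 + 13·x - 9·x^2 - 9·x^3)·Dx^3  (order 3).
h: a_k = 3, -3, 12, -15, 87/2, -471/5, 246, -4353/7, 6573/4, …
ICs: h(0) = 3, h′(0) = -3, h′′(0) = 24.

f: a_k = 0, -6, 9, -18, 81/2, -486/5, 243, -4374/7, 6561/4, …
g: a_k = 3, 3, 3, 3, 3, 3, 3, 3, 3, …
f+g: L₀ = lclm(L_f,L_g), ord ≤ 2+1.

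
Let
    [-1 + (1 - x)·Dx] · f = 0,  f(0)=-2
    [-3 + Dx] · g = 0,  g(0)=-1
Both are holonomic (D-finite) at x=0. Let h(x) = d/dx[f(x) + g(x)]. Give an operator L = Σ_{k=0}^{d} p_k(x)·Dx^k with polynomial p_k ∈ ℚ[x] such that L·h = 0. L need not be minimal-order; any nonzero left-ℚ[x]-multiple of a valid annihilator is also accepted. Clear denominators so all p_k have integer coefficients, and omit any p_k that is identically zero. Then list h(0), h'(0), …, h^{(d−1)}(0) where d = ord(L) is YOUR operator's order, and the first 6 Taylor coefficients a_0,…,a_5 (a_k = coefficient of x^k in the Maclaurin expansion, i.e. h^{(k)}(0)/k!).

f: a_k = -2, -2, -2, -2, -2, -2, …
g: a_k = -1, -3, -9/2, -9/2, -27/8, -81/40, …
Sum ⇒ L₀ = lclm(L_f,L_g) in ℚ(x)⟨Dx⟩.
Derive L from L₀ (diff closure).
L = 18·x + (3 - 18·x + 9·x^2)·Dx + (-1 + 4·x - 3·x^2)·Dx^2  (order 2).
h: a_k = -5, -13, -39/2, -43/2, -161/8, -723/40, …
ICs: h(0) = -5, h′(0) = -13.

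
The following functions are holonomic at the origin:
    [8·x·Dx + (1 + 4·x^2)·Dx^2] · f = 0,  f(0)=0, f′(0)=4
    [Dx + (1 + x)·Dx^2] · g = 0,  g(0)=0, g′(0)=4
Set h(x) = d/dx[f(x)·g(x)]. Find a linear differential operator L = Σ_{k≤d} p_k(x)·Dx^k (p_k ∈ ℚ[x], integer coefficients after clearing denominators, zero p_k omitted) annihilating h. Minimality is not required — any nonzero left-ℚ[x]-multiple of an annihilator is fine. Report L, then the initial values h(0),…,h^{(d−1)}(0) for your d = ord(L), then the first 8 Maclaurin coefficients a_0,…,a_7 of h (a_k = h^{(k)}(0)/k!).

f: a_k = 0, 4, 0, -16/3, 0, 64/5, 0, -256/7, …
g: a_k = 0, 4, -2, 4/3, -1, 4/5, -2/3, 4/7, …
Sym-product of L_f,L_g gives L₀ (≤ ord 4).
h₀' ⇒ L via d/dx closure of L₀.
L = (288 + 560·x + 3584·x^2 + 8640·x^3 + 7680·x^4 + 3328·x^5 + 1024·x^7) + (258 + 1840·x + 6992·x^2 + 19264·x^3 + 29440·x^4 + 23808·x^5 + 8960·x^6 + 3072·x^7 + 3584·x^8)·Dx + (36 + 628·x + 2496·x^2 + 6192·x^3 + 12288·x^4 + 15936·x^5 + 12288·x^6 + 5376·x^7 + 3072·x^8 + 2048·x^9)·Dx^2 + (17 + 66·x + 241·x^2 + 608·x^3 + 1152·x^4 + 1728·x^5 + 2016·x^6 + 1536·x^7 + 768·x^8 + 512·x^9 + 256·x^10)·Dx^3  (order 3).
h: a_k = 0, 32, -24, -64, 100/3, 4256/15, -2408/15, -5248/5, …
ICs: h(0) = 0, h′(0) = 32, h′′(0) = -48.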